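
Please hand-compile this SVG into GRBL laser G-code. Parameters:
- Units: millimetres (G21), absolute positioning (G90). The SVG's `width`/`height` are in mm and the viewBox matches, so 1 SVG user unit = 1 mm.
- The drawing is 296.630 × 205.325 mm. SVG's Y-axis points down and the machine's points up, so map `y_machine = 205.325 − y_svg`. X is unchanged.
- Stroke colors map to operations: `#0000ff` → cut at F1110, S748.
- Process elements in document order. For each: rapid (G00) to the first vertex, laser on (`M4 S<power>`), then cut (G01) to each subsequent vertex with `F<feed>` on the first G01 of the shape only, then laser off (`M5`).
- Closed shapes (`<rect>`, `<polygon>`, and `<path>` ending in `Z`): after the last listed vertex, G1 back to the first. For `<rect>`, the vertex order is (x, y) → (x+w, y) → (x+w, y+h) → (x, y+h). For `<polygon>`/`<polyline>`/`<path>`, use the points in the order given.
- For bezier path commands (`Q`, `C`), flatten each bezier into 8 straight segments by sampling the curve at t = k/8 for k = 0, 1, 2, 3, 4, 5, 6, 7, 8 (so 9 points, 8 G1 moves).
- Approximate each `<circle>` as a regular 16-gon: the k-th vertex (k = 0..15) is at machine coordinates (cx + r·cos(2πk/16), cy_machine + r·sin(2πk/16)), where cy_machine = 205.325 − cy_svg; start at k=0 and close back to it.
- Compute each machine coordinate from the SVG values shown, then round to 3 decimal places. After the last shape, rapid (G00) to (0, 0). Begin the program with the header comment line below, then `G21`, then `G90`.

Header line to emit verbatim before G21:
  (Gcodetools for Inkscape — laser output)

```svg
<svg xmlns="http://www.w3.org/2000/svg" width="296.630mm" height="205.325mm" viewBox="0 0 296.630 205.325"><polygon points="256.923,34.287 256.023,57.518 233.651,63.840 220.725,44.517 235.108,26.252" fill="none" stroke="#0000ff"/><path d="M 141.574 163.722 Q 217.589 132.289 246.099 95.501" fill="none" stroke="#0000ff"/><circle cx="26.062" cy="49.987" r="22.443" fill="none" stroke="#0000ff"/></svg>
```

(Gcodetools for Inkscape — laser output)
G21
G90
G00 X256.923 Y171.038
M4 S748
G01 X256.023 Y147.807 F1110
G01 X233.651 Y141.485
G01 X220.725 Y160.808
G01 X235.108 Y179.073
G01 X256.923 Y171.038
M5
G00 X141.574 Y41.603
M4 S748
G01 X159.835 Y49.545 F1110
G01 X176.612 Y57.654
G01 X191.905 Y65.931
G01 X205.713 Y74.375
G01 X218.036 Y82.986
G01 X228.875 Y91.765
G01 X238.229 Y100.711
G01 X246.099 Y109.824
M5
G00 X48.505 Y155.338
M4 S748
G01 X46.797 Y163.927 F1110
G01 X41.932 Y171.208
G01 X34.651 Y176.073
G01 X26.062 Y177.781
G01 X17.473 Y176.073
G01 X10.192 Y171.208
G01 X5.327 Y163.927
G01 X3.619 Y155.338
G01 X5.327 Y146.749
G01 X10.192 Y139.468
G01 X17.473 Y134.603
G01 X26.062 Y132.895
G01 X34.651 Y134.603
G01 X41.932 Y139.468
G01 X46.797 Y146.749
G01 X48.505 Y155.338
M5
G00 X0.000 Y0.000

viewBox `0 0 296.630 205.325` with mm width/height → 1 unit = 1 mm. Flip: y_m = 205.325 − y_svg.

**Shape 1** — `<polygon>` regular polygon, stroke `#0000ff` → cut (S748, F1110). Machine vertices: (256.923,171.038) → (256.023,147.807) → (233.651,141.485) → (220.725,160.808) → (235.108,179.073) → (256.923,171.038). Closed: final G1 returns to the first vertex.

**Shape 2** — `<path>` quadratic bezier, stroke `#0000ff` → cut (S748, F1110). Control points (SVG): P0=(141.574,163.722), P1=(217.589,132.289), P2=(246.099,95.501); sampled at t=k/8. Machine vertices: (141.574,41.603) → (159.835,49.545) → (176.612,57.654) → (191.905,65.931) → (205.713,74.375) → (218.036,82.986) → (228.875,91.765) → (238.229,100.711) → (246.099,109.824). Open path.

**Shape 3** — `<circle>` circle, stroke `#0000ff` → cut (S748, F1110). Machine vertices: (48.505,155.338) → (46.797,163.927) → (41.932,171.208) → (34.651,176.073) → (26.062,177.781) → (17.473,176.073) → (10.192,171.208) → (5.327,163.927) → (3.619,155.338) → (5.327,146.749) → (10.192,139.468) → (17.473,134.603) → (26.062,132.895) → (34.651,134.603) → (41.932,139.468) → (46.797,146.749) → (48.505,155.338). Closed: final G1 returns to the first vertex.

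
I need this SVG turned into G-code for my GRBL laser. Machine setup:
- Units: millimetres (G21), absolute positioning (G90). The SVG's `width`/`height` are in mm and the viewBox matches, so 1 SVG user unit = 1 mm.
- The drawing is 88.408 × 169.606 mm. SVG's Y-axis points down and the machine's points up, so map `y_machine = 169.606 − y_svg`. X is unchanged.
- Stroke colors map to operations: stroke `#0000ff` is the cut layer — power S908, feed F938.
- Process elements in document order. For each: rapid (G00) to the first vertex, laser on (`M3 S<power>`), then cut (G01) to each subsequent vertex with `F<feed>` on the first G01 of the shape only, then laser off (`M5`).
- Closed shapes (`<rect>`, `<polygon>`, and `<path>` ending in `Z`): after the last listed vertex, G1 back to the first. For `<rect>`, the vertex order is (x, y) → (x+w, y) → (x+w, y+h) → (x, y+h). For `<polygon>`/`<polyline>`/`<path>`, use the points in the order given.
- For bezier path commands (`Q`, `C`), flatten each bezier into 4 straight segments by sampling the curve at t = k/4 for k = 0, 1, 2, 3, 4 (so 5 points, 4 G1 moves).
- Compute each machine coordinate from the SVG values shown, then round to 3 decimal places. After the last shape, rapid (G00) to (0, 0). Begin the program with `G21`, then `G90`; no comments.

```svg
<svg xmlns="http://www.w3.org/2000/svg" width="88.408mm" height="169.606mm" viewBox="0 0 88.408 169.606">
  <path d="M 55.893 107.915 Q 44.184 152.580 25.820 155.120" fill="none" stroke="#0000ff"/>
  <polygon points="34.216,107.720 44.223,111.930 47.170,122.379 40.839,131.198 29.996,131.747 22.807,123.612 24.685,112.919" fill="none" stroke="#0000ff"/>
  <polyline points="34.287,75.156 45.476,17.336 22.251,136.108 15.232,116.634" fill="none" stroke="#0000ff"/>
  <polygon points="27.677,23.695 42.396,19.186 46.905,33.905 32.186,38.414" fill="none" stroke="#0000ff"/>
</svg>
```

viewBox `0 0 88.408 169.606` with mm width/height → 1 unit = 1 mm. Flip: y_m = 169.606 − y_svg.

**Shape 1** — `<path>` quadratic bezier, stroke `#0000ff` → cut (S908, F938). Control points (SVG): P0=(55.893,107.915), P1=(44.184,152.580), P2=(25.820,155.120); sampled at t=k/4. Machine vertices: (55.893,61.691) → (49.623,41.991) → (42.520,27.557) → (34.586,18.389) → (25.820,14.486). Open path.

**Shape 2** — `<polygon>` regular polygon, stroke `#0000ff` → cut (S908, F938). Machine vertices: (34.216,61.886) → (44.223,57.676) → (47.170,47.227) → (40.839,38.408) → (29.996,37.859) → (22.807,45.994) → (24.685,56.687) → (34.216,61.886). Closed: final G1 returns to the first vertex.

**Shape 3** — `<polyline>` open polyline, stroke `#0000ff` → cut (S908, F938). Machine vertices: (34.287,94.450) → (45.476,152.270) → (22.251,33.498) → (15.232,52.972). Open path.

**Shape 4** — `<polygon>` regular polygon, stroke `#0000ff` → cut (S908, F938). Machine vertices: (27.677,145.911) → (42.396,150.420) → (46.905,135.701) → (32.186,131.192) → (27.677,145.911). Closed: final G1 returns to the first vertex.

G21
G90
G00 X55.893 Y61.691
M3 S908
G01 X49.623 Y41.991 F938
G01 X42.520 Y27.557
G01 X34.586 Y18.389
G01 X25.820 Y14.486
M5
G00 X34.216 Y61.886
M3 S908
G01 X44.223 Y57.676 F938
G01 X47.170 Y47.227
G01 X40.839 Y38.408
G01 X29.996 Y37.859
G01 X22.807 Y45.994
G01 X24.685 Y56.687
G01 X34.216 Y61.886
M5
G00 X34.287 Y94.450
M3 S908
G01 X45.476 Y152.270 F938
G01 X22.251 Y33.498
G01 X15.232 Y52.972
M5
G00 X27.677 Y145.911
M3 S908
G01 X42.396 Y150.420 F938
G01 X46.905 Y135.701
G01 X32.186 Y131.192
G01 X27.677 Y145.911
M5
G00 X0.000 Y0.000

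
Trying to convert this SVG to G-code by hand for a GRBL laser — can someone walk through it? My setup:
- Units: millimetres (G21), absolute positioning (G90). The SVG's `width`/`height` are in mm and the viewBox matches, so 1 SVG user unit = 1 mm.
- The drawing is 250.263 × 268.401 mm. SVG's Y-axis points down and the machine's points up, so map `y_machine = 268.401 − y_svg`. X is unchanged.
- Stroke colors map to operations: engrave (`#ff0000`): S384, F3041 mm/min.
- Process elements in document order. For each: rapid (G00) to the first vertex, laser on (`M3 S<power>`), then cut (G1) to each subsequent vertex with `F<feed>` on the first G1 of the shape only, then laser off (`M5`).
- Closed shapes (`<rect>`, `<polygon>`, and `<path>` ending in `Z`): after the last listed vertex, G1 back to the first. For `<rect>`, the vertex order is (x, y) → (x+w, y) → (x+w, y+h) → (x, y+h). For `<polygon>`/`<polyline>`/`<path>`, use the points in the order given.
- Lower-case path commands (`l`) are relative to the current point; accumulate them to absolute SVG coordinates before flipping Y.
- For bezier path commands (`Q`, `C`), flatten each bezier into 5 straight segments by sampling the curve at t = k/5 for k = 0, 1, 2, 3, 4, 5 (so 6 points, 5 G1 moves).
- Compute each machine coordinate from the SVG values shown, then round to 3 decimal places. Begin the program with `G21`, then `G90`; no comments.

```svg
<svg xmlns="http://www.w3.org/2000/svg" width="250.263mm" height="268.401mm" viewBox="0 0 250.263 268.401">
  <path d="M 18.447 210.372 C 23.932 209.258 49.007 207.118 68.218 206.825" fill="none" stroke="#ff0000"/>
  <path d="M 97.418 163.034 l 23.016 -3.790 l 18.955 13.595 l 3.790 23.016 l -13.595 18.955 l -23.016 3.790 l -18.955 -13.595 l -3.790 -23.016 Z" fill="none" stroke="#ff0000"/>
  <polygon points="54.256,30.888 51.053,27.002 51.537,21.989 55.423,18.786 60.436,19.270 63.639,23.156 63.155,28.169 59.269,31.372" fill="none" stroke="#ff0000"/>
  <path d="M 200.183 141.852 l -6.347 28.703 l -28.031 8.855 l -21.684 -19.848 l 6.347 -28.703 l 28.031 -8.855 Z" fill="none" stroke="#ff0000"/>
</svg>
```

Since the viewBox matches the mm dimensions, user units are millimetres directly. The only transform is the Y-flip y_m = 268.401 − y_svg.

Shape 1 is a cubic bezier drawn with `<path>`. Its stroke #ff0000 means engrave at S384, F3041. After flipping Y the toolpath is (18.447,58.029) → (23.885,58.798) → (32.803,59.674) → (43.979,60.522) → (56.191,61.202) → (68.218,61.576).

Shape 2 is a regular polygon drawn with `<path>`. Its stroke #ff0000 means engrave at S384, F3041. After flipping Y the toolpath is (97.418,105.367) → (120.434,109.157) → (139.389,95.562) → (143.179,72.546) → (129.584,53.591) → (106.568,49.801) → (87.613,63.396) → (83.823,86.412) → (97.418,105.367), returning to the start.

Shape 3 is a regular polygon drawn with `<polygon>`. Its stroke #ff0000 means engrave at S384, F3041. After flipping Y the toolpath is (54.256,237.513) → (51.053,241.399) → (51.537,246.412) → (55.423,249.615) → (60.436,249.131) → (63.639,245.245) → (63.155,240.232) → (59.269,237.029) → (54.256,237.513), returning to the start.

Shape 4 is a regular polygon drawn with `<path>`. Its stroke #ff0000 means engrave at S384, F3041. After flipping Y the toolpath is (200.183,126.549) → (193.836,97.846) → (165.805,88.991) → (144.121,108.839) → (150.468,137.542) → (178.499,146.397) → (200.183,126.549), returning to the start.

G21
G90
G00 X18.447 Y58.029
M3 S384
G1 X23.885 Y58.798 F3041
G1 X32.803 Y59.674
G1 X43.979 Y60.522
G1 X56.191 Y61.202
G1 X68.218 Y61.576
M5
G00 X97.418 Y105.367
M3 S384
G1 X120.434 Y109.157 F3041
G1 X139.389 Y95.562
G1 X143.179 Y72.546
G1 X129.584 Y53.591
G1 X106.568 Y49.801
G1 X87.613 Y63.396
G1 X83.823 Y86.412
G1 X97.418 Y105.367
M5
G00 X54.256 Y237.513
M3 S384
G1 X51.053 Y241.399 F3041
G1 X51.537 Y246.412
G1 X55.423 Y249.615
G1 X60.436 Y249.131
G1 X63.639 Y245.245
G1 X63.155 Y240.232
G1 X59.269 Y237.029
G1 X54.256 Y237.513
M5
G00 X200.183 Y126.549
M3 S384
G1 X193.836 Y97.846 F3041
G1 X165.805 Y88.991
G1 X144.121 Y108.839
G1 X150.468 Y137.542
G1 X178.499 Y146.397
G1 X200.183 Y126.549
M5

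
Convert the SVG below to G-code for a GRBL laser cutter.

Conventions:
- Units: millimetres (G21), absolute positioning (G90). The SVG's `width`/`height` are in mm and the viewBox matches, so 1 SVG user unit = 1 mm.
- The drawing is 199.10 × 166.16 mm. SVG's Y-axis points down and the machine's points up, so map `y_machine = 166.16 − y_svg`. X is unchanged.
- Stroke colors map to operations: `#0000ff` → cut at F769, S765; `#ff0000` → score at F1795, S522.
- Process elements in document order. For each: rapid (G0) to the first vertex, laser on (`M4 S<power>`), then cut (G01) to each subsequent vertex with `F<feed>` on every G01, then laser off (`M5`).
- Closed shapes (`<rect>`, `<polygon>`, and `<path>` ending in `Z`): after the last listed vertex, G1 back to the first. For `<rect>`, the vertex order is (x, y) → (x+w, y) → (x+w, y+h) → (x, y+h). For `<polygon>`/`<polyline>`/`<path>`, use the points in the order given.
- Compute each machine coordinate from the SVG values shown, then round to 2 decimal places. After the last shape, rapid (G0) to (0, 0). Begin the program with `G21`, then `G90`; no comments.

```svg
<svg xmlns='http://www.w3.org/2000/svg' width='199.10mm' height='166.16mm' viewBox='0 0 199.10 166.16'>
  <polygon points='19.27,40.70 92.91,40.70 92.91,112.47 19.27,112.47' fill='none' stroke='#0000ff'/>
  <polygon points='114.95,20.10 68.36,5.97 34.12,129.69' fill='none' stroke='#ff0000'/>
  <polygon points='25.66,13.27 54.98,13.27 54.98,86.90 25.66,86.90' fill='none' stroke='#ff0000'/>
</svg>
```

viewBox `0 0 199.10 166.16` with mm width/height → 1 unit = 1 mm. Flip: y_m = 166.16 − y_svg.

**Shape 1** — `<polygon>` rectangle, stroke `#0000ff` → cut (S765, F769). Machine vertices: (19.27,125.46) → (92.91,125.46) → (92.91,53.69) → (19.27,53.69) → (19.27,125.46). Closed: final G1 returns to the first vertex.

**Shape 2** — `<polygon>` closed polygon, stroke `#ff0000` → score (S522, F1795). Machine vertices: (114.95,146.06) → (68.36,160.19) → (34.12,36.47) → (114.95,146.06). Closed: final G1 returns to the first vertex.

**Shape 3** — `<polygon>` rectangle, stroke `#ff0000` → score (S522, F1795). Machine vertices: (25.66,152.89) → (54.98,152.89) → (54.98,79.26) → (25.66,79.26) → (25.66,152.89). Closed: final G1 returns to the first vertex.

G21
G90
G0 X19.27 Y125.46
M4 S765
G01 X92.91 Y125.46 F769
G01 X92.91 Y53.69 F769
G01 X19.27 Y53.69 F769
G01 X19.27 Y125.46 F769
M5
G0 X114.95 Y146.06
M4 S522
G01 X68.36 Y160.19 F1795
G01 X34.12 Y36.47 F1795
G01 X114.95 Y146.06 F1795
M5
G0 X25.66 Y152.89
M4 S522
G01 X54.98 Y152.89 F1795
G01 X54.98 Y79.26 F1795
G01 X25.66 Y79.26 F1795
G01 X25.66 Y152.89 F1795
M5
G0 X0.00 Y0.00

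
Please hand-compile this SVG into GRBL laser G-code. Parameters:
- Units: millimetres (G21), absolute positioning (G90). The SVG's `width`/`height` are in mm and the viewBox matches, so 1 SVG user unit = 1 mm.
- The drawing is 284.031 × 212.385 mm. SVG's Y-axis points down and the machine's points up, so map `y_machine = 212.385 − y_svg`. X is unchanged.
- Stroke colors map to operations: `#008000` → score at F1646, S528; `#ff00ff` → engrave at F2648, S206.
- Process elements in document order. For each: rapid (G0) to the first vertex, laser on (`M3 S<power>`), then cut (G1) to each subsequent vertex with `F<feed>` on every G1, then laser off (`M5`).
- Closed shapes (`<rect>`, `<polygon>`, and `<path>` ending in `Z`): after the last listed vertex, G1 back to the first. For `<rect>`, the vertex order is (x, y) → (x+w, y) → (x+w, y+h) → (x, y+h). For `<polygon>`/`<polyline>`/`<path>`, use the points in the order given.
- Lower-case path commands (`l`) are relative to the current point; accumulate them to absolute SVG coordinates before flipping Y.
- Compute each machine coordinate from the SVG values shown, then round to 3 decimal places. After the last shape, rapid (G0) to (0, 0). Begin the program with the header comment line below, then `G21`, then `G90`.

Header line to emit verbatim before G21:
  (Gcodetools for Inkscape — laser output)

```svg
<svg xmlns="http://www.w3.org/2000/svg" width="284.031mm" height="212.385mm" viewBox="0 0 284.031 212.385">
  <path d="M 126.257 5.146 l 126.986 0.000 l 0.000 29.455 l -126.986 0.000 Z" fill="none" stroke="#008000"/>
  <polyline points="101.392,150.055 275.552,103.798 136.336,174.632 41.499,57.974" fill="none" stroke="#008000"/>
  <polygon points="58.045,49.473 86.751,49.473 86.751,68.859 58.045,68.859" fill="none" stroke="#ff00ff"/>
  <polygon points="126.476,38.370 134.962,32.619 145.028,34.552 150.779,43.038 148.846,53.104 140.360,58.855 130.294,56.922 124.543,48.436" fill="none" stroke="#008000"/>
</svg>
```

(Gcodetools for Inkscape — laser output)
G21
G90
G0 X126.257 Y207.239
M3 S528
G1 X253.243 Y207.239 F1646
G1 X253.243 Y177.784 F1646
G1 X126.257 Y177.784 F1646
G1 X126.257 Y207.239 F1646
M5
G0 X101.392 Y62.330
M3 S528
G1 X275.552 Y108.587 F1646
G1 X136.336 Y37.753 F1646
G1 X41.499 Y154.411 F1646
M5
G0 X58.045 Y162.912
M3 S206
G1 X86.751 Y162.912 F2648
G1 X86.751 Y143.526 F2648
G1 X58.045 Y143.526 F2648
G1 X58.045 Y162.912 F2648
M5
G0 X126.476 Y174.015
M3 S528
G1 X134.962 Y179.766 F1646
G1 X145.028 Y177.833 F1646
G1 X150.779 Y169.347 F1646
G1 X148.846 Y159.281 F1646
G1 X140.360 Y153.530 F1646
G1 X130.294 Y155.463 F1646
G1 X124.543 Y163.949 F1646
G1 X126.476 Y174.015 F1646
M5
G0 X0.000 Y0.000

viewBox `0 0 284.031 212.385` with mm width/height → 1 unit = 1 mm. Flip: y_m = 212.385 − y_svg.

**Shape 1** — `<path>` rectangle, stroke `#008000` → score (S528, F1646). Machine vertices: (126.257,207.239) → (253.243,207.239) → (253.243,177.784) → (126.257,177.784) → (126.257,207.239). Closed: final G1 returns to the first vertex.

**Shape 2** — `<polyline>` open polyline, stroke `#008000` → score (S528, F1646). Machine vertices: (101.392,62.330) → (275.552,108.587) → (136.336,37.753) → (41.499,154.411). Open path.

**Shape 3** — `<polygon>` rectangle, stroke `#ff00ff` → engrave (S206, F2648). Machine vertices: (58.045,162.912) → (86.751,162.912) → (86.751,143.526) → (58.045,143.526) → (58.045,162.912). Closed: final G1 returns to the first vertex.

**Shape 4** — `<polygon>` regular polygon, stroke `#008000` → score (S528, F1646). Machine vertices: (126.476,174.015) → (134.962,179.766) → (145.028,177.833) → (150.779,169.347) → (148.846,159.281) → (140.360,153.530) → (130.294,155.463) → (124.543,163.949) → (126.476,174.015). Closed: final G1 returns to the first vertex.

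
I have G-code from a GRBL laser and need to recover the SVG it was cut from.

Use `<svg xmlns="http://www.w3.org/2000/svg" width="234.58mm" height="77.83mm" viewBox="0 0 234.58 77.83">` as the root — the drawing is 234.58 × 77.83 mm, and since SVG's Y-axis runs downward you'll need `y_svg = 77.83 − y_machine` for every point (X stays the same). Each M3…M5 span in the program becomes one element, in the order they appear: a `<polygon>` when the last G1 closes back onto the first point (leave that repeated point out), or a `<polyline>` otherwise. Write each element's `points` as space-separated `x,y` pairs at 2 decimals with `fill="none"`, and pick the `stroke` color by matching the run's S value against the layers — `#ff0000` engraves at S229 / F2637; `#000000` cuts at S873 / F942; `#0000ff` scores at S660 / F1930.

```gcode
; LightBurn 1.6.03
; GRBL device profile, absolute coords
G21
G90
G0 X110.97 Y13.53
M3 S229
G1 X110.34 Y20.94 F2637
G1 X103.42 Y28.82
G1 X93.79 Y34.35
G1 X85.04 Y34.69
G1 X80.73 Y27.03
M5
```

Machine Y-up, SVG Y-down with viewBox height 77.83, so y_svg = 77.83 − y_machine; X carries over. Every run uses S229, so all elements get stroke `#ff0000` (engrave).

Run 1: The run is open, so emit a `<polyline>` with points (Y-flipped): 110.97,64.30 110.34,56.89 103.42,49.01 93.79,43.48 85.04,43.14 80.73,50.80.

<svg xmlns="http://www.w3.org/2000/svg" width="234.58mm" height="77.83mm" viewBox="0 0 234.58 77.83">
  <polyline points="110.97,64.30 110.34,56.89 103.42,49.01 93.79,43.48 85.04,43.14 80.73,50.80" fill="none" stroke="#ff0000"/>
</svg>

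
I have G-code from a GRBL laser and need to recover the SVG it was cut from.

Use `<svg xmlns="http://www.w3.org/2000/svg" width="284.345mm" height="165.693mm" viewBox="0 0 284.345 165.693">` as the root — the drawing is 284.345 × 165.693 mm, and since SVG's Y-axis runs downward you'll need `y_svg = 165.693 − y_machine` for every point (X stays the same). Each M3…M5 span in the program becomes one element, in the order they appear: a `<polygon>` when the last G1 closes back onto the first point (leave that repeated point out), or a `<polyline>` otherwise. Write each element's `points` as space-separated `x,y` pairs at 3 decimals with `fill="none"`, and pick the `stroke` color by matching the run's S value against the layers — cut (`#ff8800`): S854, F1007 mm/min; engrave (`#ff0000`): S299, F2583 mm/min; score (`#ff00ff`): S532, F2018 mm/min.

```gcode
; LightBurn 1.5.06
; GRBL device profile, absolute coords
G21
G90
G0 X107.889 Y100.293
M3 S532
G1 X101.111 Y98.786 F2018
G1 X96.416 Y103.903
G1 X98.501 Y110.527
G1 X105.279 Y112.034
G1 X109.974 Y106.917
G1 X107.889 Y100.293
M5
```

<svg xmlns="http://www.w3.org/2000/svg" width="284.345mm" height="165.693mm" viewBox="0 0 284.345 165.693">
  <polygon points="107.889,65.400 101.111,66.907 96.416,61.790 98.501,55.166 105.279,53.659 109.974,58.776" fill="none" stroke="#ff00ff"/>
</svg>

y_svg = 165.693 − y_m. Every run uses S532, so all elements get stroke `#ff00ff` (score).

[1] closed run; points: 107.889,65.400 101.111,66.907 96.416,61.790 98.501,55.166 105.279,53.659 109.974,58.776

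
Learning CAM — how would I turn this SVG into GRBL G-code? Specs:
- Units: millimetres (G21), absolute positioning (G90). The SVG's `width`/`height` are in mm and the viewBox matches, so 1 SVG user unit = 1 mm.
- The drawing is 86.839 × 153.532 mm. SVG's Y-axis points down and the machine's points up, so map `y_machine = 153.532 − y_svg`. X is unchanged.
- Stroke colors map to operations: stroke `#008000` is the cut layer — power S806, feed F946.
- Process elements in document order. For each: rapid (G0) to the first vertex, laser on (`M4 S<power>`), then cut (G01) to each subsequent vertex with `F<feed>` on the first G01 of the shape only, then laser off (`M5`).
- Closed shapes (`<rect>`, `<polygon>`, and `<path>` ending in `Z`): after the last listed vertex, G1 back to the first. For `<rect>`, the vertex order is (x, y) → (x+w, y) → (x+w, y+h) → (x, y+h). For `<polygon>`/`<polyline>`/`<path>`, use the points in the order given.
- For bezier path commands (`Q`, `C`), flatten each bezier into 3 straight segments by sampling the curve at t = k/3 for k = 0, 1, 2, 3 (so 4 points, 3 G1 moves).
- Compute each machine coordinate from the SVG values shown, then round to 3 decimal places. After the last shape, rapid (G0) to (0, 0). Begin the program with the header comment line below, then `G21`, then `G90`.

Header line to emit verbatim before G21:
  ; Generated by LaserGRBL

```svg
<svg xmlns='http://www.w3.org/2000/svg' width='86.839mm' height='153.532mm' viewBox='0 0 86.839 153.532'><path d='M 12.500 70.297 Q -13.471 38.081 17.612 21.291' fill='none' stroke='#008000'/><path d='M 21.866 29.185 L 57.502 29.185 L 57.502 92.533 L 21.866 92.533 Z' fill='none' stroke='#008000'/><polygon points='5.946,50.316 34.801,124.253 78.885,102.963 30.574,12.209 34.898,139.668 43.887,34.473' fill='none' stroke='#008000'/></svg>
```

; Generated by LaserGRBL
G21
G90
G0 X12.500 Y83.235
M4 S806
G01 X1.525 Y102.998 F946
G01 X3.229 Y119.334
G01 X17.612 Y132.241
M5
G0 X21.866 Y124.347
M4 S806
G01 X57.502 Y124.347 F946
G01 X57.502 Y60.999
G01 X21.866 Y60.999
G01 X21.866 Y124.347
M5
G0 X5.946 Y103.216
M4 S806
G01 X34.801 Y29.279 F946
G01 X78.885 Y50.569
G01 X30.574 Y141.323
G01 X34.898 Y13.864
G01 X43.887 Y119.059
G01 X5.946 Y103.216
M5
G0 X0.000 Y0.000

Since the viewBox matches the mm dimensions, user units are millimetres directly. The only transform is the Y-flip y_m = 153.532 − y_svg.

Shape 1 is a quadratic bezier drawn with `<path>`. Its stroke #008000 means cut at S806, F946. After flipping Y the toolpath is (12.500,83.235) → (1.525,102.998) → (3.229,119.334) → (17.612,132.241).

Shape 2 is a rectangle drawn with `<path>`. Its stroke #008000 means cut at S806, F946. After flipping Y the toolpath is (21.866,124.347) → (57.502,124.347) → (57.502,60.999) → (21.866,60.999) → (21.866,124.347), returning to the start.

Shape 3 is a closed polygon drawn with `<polygon>`. Its stroke #008000 means cut at S806, F946. After flipping Y the toolpath is (5.946,103.216) → (34.801,29.279) → (78.885,50.569) → (30.574,141.323) → (34.898,13.864) → (43.887,119.059) → (5.946,103.216), returning to the start.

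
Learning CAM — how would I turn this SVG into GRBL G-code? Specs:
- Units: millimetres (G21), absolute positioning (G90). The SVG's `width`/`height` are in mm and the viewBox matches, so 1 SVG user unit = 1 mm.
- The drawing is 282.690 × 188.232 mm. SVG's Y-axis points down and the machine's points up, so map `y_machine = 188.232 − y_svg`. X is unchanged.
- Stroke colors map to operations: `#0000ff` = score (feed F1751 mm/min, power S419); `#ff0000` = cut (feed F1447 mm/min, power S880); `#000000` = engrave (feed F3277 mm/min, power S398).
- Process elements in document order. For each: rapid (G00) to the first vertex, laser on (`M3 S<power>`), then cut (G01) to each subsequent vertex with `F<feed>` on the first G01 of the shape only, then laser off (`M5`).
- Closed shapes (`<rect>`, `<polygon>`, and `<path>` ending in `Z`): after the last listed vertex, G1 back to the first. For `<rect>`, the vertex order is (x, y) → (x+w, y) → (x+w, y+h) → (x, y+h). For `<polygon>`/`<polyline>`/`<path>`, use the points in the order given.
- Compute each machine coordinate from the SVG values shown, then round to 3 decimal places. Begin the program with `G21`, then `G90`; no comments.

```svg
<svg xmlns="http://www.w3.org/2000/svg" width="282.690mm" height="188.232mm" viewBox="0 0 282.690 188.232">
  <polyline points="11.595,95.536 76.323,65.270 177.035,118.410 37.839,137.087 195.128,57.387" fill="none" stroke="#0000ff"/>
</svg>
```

Since the viewBox matches the mm dimensions, user units are millimetres directly. The only transform is the Y-flip y_m = 188.232 − y_svg.

Shape 1 is a open polyline drawn with `<polyline>`. Its stroke #0000ff means score at S419, F1751. After flipping Y the toolpath is (11.595,92.696) → (76.323,122.962) → (177.035,69.822) → (37.839,51.145) → (195.128,130.845).

G21
G90
G00 X11.595 Y92.696
M3 S419
G01 X76.323 Y122.962 F1751
G01 X177.035 Y69.822
G01 X37.839 Y51.145
G01 X195.128 Y130.845
M5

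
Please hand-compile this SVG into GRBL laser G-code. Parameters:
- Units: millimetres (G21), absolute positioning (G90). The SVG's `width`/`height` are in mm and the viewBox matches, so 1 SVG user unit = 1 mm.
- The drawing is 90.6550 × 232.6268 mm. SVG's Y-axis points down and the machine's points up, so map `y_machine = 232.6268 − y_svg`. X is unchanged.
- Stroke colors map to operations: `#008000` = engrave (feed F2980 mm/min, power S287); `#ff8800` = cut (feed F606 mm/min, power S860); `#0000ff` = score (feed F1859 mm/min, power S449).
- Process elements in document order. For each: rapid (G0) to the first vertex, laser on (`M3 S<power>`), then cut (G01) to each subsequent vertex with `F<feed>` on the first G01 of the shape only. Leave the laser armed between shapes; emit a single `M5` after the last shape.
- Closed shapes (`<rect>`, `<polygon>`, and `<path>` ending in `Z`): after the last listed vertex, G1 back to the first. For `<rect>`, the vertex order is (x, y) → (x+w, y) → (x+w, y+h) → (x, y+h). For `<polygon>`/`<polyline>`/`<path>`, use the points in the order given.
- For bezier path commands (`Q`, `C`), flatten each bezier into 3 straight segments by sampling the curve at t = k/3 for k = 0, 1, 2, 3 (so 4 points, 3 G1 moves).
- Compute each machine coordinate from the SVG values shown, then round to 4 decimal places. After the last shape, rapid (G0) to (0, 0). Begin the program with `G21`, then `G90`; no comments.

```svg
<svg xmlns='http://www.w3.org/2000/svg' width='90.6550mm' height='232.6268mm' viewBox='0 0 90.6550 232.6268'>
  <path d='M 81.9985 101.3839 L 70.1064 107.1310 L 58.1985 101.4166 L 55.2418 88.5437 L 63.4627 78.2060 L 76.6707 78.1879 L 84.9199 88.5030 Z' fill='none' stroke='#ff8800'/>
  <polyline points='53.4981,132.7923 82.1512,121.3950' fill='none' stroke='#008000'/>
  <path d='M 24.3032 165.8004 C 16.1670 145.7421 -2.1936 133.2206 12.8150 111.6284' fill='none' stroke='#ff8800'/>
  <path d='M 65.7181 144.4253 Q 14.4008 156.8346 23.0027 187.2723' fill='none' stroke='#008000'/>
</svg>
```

G21
G90
G0 X81.9985 Y131.2429
M3 S860
G01 X70.1064 Y125.4958 F606
G01 X58.1985 Y131.2102
G01 X55.2418 Y144.0831
G01 X63.4627 Y154.4208
G01 X76.6707 Y154.4389
G01 X84.9199 Y144.1238
G01 X81.9985 Y131.2429
G0 X53.4981 Y99.8345
M3 S287
G01 X82.1512 Y111.2318 F2980
G0 X24.3032 Y66.8264
M3 S860
G01 X14.3734 Y84.9875 F606
G01 X7.3149 Y101.8147
G01 X12.8150 Y120.9984
G0 X65.7181 Y88.2015
M3 S287
G01 X38.1643 Y77.9255 F2980
G01 X23.9258 Y63.6431
G01 X23.0027 Y45.3545
M5
G0 X0.0000 Y0.0000

viewBox `0 0 90.6550 232.6268` with mm width/height → 1 unit = 1 mm. Flip: y_m = 232.6268 − y_svg.

**Shape 1** — `<path>` regular polygon, stroke `#ff8800` → cut (S860, F606). Machine vertices: (81.9985,131.2429) → (70.1064,125.4958) → (58.1985,131.2102) → (55.2418,144.0831) → (63.4627,154.4208) → (76.6707,154.4389) → (84.9199,144.1238) → (81.9985,131.2429). Closed: final G1 returns to the first vertex.

**Shape 2** — `<polyline>` line segment, stroke `#008000` → engrave (S287, F2980). Machine vertices: (53.4981,99.8345) → (82.1512,111.2318). Open path.

**Shape 3** — `<path>` cubic bezier, stroke `#ff8800` → cut (S860, F606). Control points (SVG): P0=(24.3032,165.8004), P1=(16.1670,145.7421), P2=(-2.1936,133.2206), P3=(12.8150,111.6284); sampled at t=k/3. Machine vertices: (24.3032,66.8264) → (14.3734,84.9875) → (7.3149,101.8147) → (12.8150,120.9984). Open path.

**Shape 4** — `<path>` quadratic bezier, stroke `#008000` → engrave (S287, F2980). Control points (SVG): P0=(65.7181,144.4253), P1=(14.4008,156.8346), P2=(23.0027,187.2723); sampled at t=k/3. Machine vertices: (65.7181,88.2015) → (38.1643,77.9255) → (23.9258,63.6431) → (23.0027,45.3545). Open path.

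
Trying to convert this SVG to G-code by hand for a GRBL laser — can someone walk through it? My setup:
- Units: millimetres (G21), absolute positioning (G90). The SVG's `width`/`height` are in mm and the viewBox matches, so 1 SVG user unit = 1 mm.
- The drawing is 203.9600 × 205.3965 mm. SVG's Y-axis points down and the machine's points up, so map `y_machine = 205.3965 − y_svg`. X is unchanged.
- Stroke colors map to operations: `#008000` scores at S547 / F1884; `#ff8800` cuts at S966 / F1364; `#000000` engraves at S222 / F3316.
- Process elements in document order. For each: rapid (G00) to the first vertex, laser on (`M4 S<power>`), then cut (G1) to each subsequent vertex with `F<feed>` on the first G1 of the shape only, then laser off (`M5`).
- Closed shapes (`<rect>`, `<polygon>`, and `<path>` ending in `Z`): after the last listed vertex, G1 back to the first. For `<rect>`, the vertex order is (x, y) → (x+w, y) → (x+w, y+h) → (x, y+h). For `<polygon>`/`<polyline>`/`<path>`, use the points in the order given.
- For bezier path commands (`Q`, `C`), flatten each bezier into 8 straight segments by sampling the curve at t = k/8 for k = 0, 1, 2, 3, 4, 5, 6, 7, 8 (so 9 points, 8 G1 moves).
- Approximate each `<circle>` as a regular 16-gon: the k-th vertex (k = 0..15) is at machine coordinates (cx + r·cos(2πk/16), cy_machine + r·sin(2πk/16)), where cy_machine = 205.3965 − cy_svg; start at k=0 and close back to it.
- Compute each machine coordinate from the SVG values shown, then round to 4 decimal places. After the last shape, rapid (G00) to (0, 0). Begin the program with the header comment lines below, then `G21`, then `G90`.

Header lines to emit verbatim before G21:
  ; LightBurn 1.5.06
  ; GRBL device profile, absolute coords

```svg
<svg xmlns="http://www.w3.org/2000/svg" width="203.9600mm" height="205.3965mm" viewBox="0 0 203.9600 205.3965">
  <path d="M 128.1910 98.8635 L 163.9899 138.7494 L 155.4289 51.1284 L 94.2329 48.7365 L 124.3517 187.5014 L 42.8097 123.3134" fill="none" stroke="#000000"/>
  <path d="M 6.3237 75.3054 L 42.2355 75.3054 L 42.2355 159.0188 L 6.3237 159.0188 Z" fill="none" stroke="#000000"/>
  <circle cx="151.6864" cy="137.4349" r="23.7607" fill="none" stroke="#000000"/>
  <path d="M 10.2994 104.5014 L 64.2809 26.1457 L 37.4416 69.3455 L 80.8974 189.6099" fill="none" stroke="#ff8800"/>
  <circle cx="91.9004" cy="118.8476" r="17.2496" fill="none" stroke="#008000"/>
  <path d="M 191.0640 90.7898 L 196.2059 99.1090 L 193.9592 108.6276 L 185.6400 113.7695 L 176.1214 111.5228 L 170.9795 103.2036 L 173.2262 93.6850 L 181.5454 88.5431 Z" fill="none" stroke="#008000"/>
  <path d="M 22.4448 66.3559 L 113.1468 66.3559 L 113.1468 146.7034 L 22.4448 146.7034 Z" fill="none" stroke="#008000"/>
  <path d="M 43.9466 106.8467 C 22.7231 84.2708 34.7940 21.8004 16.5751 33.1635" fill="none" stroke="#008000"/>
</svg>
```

viewBox `0 0 203.9600 205.3965` with mm width/height → 1 unit = 1 mm. Flip: y_m = 205.3965 − y_svg.

**Shape 1** — `<path>` open polyline, stroke `#000000` → engrave (S222, F3316). Machine vertices: (128.1910,106.5330) → (163.9899,66.6471) → (155.4289,154.2681) → (94.2329,156.6600) → (124.3517,17.8951) → (42.8097,82.0831). Open path.

**Shape 2** — `<path>` rectangle, stroke `#000000` → engrave (S222, F3316). Machine vertices: (6.3237,130.0911) → (42.2355,130.0911) → (42.2355,46.3777) → (6.3237,46.3777) → (6.3237,130.0911). Closed: final G1 returns to the first vertex.

**Shape 3** — `<circle>` circle, stroke `#000000` → engrave (S222, F3316). Machine vertices: (175.4471,67.9616) → (173.6384,77.0544) → (168.4878,84.7630) → (160.7792,89.9136) → (151.6864,91.7223) → (142.5936,89.9136) → (134.8850,84.7630) → (129.7344,77.0544) → (127.9257,67.9616) → (129.7344,58.8688) → (134.8850,51.1602) → (142.5936,46.0096) → (151.6864,44.2009) → (160.7792,46.0096) → (168.4878,51.1602) → (173.6384,58.8688) → (175.4471,67.9616). Closed: final G1 returns to the first vertex.

**Shape 4** — `<path>` open polyline, stroke `#ff8800` → cut (S966, F1364). Machine vertices: (10.2994,100.8951) → (64.2809,179.2508) → (37.4416,136.0510) → (80.8974,15.7866). Open path.

**Shape 5** — `<circle>` circle, stroke `#008000` → score (S547, F1884). Machine vertices: (109.1500,86.5489) → (107.8370,93.1500) → (104.0977,98.7462) → (98.5015,102.4855) → (91.9004,103.7985) → (85.2993,102.4855) → (79.7031,98.7462) → (75.9638,93.1500) → (74.6508,86.5489) → (75.9638,79.9478) → (79.7031,74.3516) → (85.2993,70.6123) → (91.9004,69.2993) → (98.5015,70.6123) → (104.0977,74.3516) → (107.8370,79.9478) → (109.1500,86.5489). Closed: final G1 returns to the first vertex.

**Shape 6** — `<path>` regular polygon, stroke `#008000` → score (S547, F1884). Machine vertices: (191.0640,114.6067) → (196.2059,106.2875) → (193.9592,96.7689) → (185.6400,91.6270) → (176.1214,93.8737) → (170.9795,102.1929) → (173.2262,111.7115) → (181.5454,116.8534) → (191.0640,114.6067). Closed: final G1 returns to the first vertex.

**Shape 7** — `<path>` rectangle, stroke `#008000` → score (S547, F1884). Machine vertices: (22.4448,139.0406) → (113.1468,139.0406) → (113.1468,58.6931) → (22.4448,58.6931) → (22.4448,139.0406). Closed: final G1 returns to the first vertex.

**Shape 8** — `<path>` cubic bezier, stroke `#008000` → score (S547, F1884). Control points (SVG): P0=(43.9466,106.8467), P1=(22.7231,84.2708), P2=(34.7940,21.8004), P3=(16.5751,33.1635); sampled at t=k/8. Machine vertices: (43.9466,98.5498) → (37.4243,108.6637) → (33.2782,121.1849) → (30.7632,134.7808) → (29.1341,148.1185) → (27.6459,159.8654) → (25.5534,168.6885) → (22.1115,173.2553) → (16.5751,172.2330). Open path.

; LightBurn 1.5.06
; GRBL device profile, absolute coords
G21
G90
G00 X128.1910 Y106.5330
M4 S222
G1 X163.9899 Y66.6471 F3316
G1 X155.4289 Y154.2681
G1 X94.2329 Y156.6600
G1 X124.3517 Y17.8951
G1 X42.8097 Y82.0831
M5
G00 X6.3237 Y130.0911
M4 S222
G1 X42.2355 Y130.0911 F3316
G1 X42.2355 Y46.3777
G1 X6.3237 Y46.3777
G1 X6.3237 Y130.0911
M5
G00 X175.4471 Y67.9616
M4 S222
G1 X173.6384 Y77.0544 F3316
G1 X168.4878 Y84.7630
G1 X160.7792 Y89.9136
G1 X151.6864 Y91.7223
G1 X142.5936 Y89.9136
G1 X134.8850 Y84.7630
G1 X129.7344 Y77.0544
G1 X127.9257 Y67.9616
G1 X129.7344 Y58.8688
G1 X134.8850 Y51.1602
G1 X142.5936 Y46.0096
G1 X151.6864 Y44.2009
G1 X160.7792 Y46.0096
G1 X168.4878 Y51.1602
G1 X173.6384 Y58.8688
G1 X175.4471 Y67.9616
M5
G00 X10.2994 Y100.8951
M4 S966
G1 X64.2809 Y179.2508 F1364
G1 X37.4416 Y136.0510
G1 X80.8974 Y15.7866
M5
G00 X109.1500 Y86.5489
M4 S547
G1 X107.8370 Y93.1500 F1884
G1 X104.0977 Y98.7462
G1 X98.5015 Y102.4855
G1 X91.9004 Y103.7985
G1 X85.2993 Y102.4855
G1 X79.7031 Y98.7462
G1 X75.9638 Y93.1500
G1 X74.6508 Y86.5489
G1 X75.9638 Y79.9478
G1 X79.7031 Y74.3516
G1 X85.2993 Y70.6123
G1 X91.9004 Y69.2993
G1 X98.5015 Y70.6123
G1 X104.0977 Y74.3516
G1 X107.8370 Y79.9478
G1 X109.1500 Y86.5489
M5
G00 X191.0640 Y114.6067
M4 S547
G1 X196.2059 Y106.2875 F1884
G1 X193.9592 Y96.7689
G1 X185.6400 Y91.6270
G1 X176.1214 Y93.8737
G1 X170.9795 Y102.1929
G1 X173.2262 Y111.7115
G1 X181.5454 Y116.8534
G1 X191.0640 Y114.6067
M5
G00 X22.4448 Y139.0406
M4 S547
G1 X113.1468 Y139.0406 F1884
G1 X113.1468 Y58.6931
G1 X22.4448 Y58.6931
G1 X22.4448 Y139.0406
M5
G00 X43.9466 Y98.5498
M4 S547
G1 X37.4243 Y108.6637 F1884
G1 X33.2782 Y121.1849
G1 X30.7632 Y134.7808
G1 X29.1341 Y148.1185
G1 X27.6459 Y159.8654
G1 X25.5534 Y168.6885
G1 X22.1115 Y173.2553
G1 X16.5751 Y172.2330
M5
G00 X0.0000 Y0.0000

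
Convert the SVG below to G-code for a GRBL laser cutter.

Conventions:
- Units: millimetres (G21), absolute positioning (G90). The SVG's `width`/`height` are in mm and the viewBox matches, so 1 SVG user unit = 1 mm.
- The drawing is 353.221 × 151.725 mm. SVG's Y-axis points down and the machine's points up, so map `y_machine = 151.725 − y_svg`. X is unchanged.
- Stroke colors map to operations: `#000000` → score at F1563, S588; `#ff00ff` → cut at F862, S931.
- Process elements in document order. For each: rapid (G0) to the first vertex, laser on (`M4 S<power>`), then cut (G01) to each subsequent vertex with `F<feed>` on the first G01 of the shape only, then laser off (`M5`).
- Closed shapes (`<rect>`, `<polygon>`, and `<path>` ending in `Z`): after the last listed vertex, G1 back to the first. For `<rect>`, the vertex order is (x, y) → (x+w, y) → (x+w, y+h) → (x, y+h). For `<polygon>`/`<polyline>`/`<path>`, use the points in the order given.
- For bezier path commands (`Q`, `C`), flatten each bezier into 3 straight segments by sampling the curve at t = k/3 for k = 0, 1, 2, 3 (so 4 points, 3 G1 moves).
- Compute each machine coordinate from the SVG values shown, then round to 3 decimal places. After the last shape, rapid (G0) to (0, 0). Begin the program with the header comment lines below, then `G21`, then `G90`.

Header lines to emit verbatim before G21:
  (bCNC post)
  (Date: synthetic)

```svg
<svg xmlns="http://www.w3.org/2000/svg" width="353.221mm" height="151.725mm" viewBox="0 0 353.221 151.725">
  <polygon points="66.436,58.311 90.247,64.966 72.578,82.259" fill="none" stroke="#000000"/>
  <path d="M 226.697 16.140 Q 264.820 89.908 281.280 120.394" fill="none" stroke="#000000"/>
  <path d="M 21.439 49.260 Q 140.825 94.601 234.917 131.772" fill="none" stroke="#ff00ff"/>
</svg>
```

(bCNC post)
(Date: synthetic)
G21
G90
G0 X66.436 Y93.414
M4 S588
G01 X90.247 Y86.759 F1563
G01 X72.578 Y69.466
G01 X66.436 Y93.414
M5
G0 X226.697 Y135.585
M4 S588
G01 X249.705 Y91.215 F1563
G01 X267.900 Y56.464
G01 X281.280 Y31.331
M5
G0 X21.439 Y102.465
M4 S931
G01 X98.219 Y73.145 F862
G01 X169.379 Y45.641
G01 X234.917 Y19.953
M5
G0 X0.000 Y0.000

viewBox `0 0 353.221 151.725` with mm width/height → 1 unit = 1 mm. Flip: y_m = 151.725 − y_svg.

**Shape 1** — `<polygon>` regular polygon, stroke `#000000` → score (S588, F1563). Machine vertices: (66.436,93.414) → (90.247,86.759) → (72.578,69.466) → (66.436,93.414). Closed: final G1 returns to the first vertex.

**Shape 2** — `<path>` quadratic bezier, stroke `#000000` → score (S588, F1563). Control points (SVG): P0=(226.697,16.140), P1=(264.820,89.908), P2=(281.280,120.394); sampled at t=k/3. Machine vertices: (226.697,135.585) → (249.705,91.215) → (267.900,56.464) → (281.280,31.331). Open path.

**Shape 3** — `<path>` quadratic bezier, stroke `#ff00ff` → cut (S931, F862). Control points (SVG): P0=(21.439,49.260), P1=(140.825,94.601), P2=(234.917,131.772); sampled at t=k/3. Machine vertices: (21.439,102.465) → (98.219,73.145) → (169.379,45.641) → (234.917,19.953). Open path.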